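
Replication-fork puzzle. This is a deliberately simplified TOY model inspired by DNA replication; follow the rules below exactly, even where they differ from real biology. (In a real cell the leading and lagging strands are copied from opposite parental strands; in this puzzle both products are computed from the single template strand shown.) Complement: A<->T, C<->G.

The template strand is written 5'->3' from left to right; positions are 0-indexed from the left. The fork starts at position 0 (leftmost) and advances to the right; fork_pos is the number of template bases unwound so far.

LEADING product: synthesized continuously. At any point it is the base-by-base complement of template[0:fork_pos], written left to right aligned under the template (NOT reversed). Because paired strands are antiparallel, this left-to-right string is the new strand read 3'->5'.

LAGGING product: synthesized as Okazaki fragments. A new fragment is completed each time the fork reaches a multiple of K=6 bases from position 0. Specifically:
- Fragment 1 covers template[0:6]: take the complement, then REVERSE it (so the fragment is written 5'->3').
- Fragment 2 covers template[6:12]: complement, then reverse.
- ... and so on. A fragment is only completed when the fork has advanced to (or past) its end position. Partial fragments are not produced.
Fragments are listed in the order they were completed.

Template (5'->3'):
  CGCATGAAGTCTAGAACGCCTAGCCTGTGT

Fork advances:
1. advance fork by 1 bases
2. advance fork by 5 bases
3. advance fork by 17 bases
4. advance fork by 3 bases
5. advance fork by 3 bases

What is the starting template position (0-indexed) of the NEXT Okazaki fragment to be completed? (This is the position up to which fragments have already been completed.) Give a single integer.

Answer: 24

Derivation:
Step 1: advance 1 -> fork_pos = 0 + 1 = 1. Next multiple of 6 is 6 (not reached); still 0 fragment(s).
Step 2: advance 5 -> fork_pos = 1 + 5 = 6. Reached multiple(s) of 6: 6 -> fragment 1 completed (1 total).
Step 3: advance 17 -> fork_pos = 6 + 17 = 23. Reached multiple(s) of 6: 12, 18 -> fragments 2-3 completed (3 total).
Step 4: advance 3 -> fork_pos = 23 + 3 = 26. Reached multiple(s) of 6: 24 -> fragment 4 completed (4 total).
Step 5: advance 3 -> fork_pos = 26 + 3 = 29. Next multiple of 6 is 30 (not reached); still 4 fragment(s).
4 fragment(s) completed, covering template[0:24] (4 x 6 = 24). The next fragment, fragment 5, covers template[24:30], so it starts at position 24.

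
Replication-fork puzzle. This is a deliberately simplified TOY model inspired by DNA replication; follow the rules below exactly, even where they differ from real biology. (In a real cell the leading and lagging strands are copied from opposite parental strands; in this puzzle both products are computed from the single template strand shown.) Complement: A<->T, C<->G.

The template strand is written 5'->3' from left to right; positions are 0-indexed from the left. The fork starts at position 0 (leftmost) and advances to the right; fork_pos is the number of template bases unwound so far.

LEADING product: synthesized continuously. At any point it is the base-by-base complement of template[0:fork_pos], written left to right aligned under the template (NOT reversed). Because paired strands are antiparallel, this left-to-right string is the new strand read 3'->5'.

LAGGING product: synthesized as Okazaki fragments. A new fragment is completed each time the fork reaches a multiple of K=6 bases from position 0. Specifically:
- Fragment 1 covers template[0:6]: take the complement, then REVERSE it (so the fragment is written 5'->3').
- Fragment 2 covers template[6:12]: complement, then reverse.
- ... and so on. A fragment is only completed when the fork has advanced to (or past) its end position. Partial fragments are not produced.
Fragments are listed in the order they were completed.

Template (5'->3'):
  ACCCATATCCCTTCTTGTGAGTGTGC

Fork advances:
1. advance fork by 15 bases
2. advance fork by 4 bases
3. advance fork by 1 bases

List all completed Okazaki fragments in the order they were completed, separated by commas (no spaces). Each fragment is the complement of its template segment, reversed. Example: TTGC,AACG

Answer: ATGGGT,AGGGAT,ACAAGA

Derivation:
Step 1: advance 15 -> fork_pos = 0 + 15 = 15. Reached multiple(s) of 6: 6, 12 -> fragments 1-2 completed (2 total).
Step 2: advance 4 -> fork_pos = 15 + 4 = 19. Reached multiple(s) of 6: 18 -> fragment 3 completed (3 total).
Step 3: advance 1 -> fork_pos = 19 + 1 = 20. Next multiple of 6 is 24 (not reached); still 3 fragment(s).
Final fork_pos = 20, so 3 fragment(s) are complete. Build each: template segment -> complement -> reverse.
Fragment 1: template[0:6] = ACCCAT -> complement TGGGTA -> reversed ATGGGT
Fragment 2: template[6:12] = ATCCCT -> complement TAGGGA -> reversed AGGGAT
Fragment 3: template[12:18] = TCTTGT -> complement AGAACA -> reversed ACAAGA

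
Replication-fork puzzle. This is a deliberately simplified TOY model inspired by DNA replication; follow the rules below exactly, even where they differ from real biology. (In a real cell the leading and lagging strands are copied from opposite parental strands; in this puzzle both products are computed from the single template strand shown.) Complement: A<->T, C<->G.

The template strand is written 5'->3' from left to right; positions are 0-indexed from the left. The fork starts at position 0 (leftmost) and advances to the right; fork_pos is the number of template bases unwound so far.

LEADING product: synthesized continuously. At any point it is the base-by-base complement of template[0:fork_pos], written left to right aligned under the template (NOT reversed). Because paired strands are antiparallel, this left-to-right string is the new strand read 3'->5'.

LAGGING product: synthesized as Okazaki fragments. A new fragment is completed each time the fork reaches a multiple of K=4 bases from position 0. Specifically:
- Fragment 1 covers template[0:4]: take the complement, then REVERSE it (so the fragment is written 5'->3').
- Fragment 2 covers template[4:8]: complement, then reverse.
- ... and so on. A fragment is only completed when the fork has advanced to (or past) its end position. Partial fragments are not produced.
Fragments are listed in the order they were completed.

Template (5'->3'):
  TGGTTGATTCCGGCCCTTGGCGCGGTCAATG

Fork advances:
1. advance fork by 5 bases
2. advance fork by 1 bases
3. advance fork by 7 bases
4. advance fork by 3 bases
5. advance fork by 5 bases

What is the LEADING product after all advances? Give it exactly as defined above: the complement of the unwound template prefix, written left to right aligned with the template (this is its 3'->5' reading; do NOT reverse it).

Answer: ACCAACTAAGGCCGGGAACCG

Derivation:
Step 1: advance 5 -> fork_pos = 0 + 5 = 5.
Step 2: advance 1 -> fork_pos = 5 + 1 = 6.
Step 3: advance 7 -> fork_pos = 6 + 7 = 13.
Step 4: advance 3 -> fork_pos = 13 + 3 = 16.
Step 5: advance 5 -> fork_pos = 16 + 5 = 21.
Unwound prefix: template[0:21] = TGGTTGATTCCGGCCCTTGGC
Complement it base by base (A<->T, C<->G), keeping left-to-right order:
  [0:5] TGGTT -> ACCAA
  [5:10] GATTC -> CTAAG
  [10:15] CGGCC -> GCCGG
  [15:20] CTTGG -> GAACC
  [20:21] C -> G
Concatenate: ACCAACTAAGGCCGGGAACCG (length 21; written aligned with the template, i.e. 3'->5').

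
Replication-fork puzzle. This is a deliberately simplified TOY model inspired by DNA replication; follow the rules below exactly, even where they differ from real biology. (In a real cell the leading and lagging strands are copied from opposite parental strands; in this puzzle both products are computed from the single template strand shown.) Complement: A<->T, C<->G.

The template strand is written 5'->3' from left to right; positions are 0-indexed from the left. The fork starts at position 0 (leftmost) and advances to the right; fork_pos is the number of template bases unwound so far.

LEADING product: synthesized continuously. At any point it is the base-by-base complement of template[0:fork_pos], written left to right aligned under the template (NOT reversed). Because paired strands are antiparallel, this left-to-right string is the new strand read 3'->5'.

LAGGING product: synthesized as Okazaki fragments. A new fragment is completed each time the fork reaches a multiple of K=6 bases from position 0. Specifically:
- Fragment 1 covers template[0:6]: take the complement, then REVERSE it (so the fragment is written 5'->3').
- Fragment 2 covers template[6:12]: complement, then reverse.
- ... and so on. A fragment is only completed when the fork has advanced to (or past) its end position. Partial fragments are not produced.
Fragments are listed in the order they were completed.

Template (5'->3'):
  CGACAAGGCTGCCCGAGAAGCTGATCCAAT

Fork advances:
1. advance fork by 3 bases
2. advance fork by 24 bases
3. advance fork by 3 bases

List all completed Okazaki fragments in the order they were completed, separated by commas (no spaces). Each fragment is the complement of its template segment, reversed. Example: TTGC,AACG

Step 1: advance 3 -> fork_pos = 0 + 3 = 3. Next multiple of 6 is 6 (not reached); still 0 fragment(s).
Step 2: advance 24 -> fork_pos = 3 + 24 = 27. Reached multiple(s) of 6: 6, 12, 18, 24 -> fragments 1-4 completed (4 total).
Step 3: advance 3 -> fork_pos = 27 + 3 = 30. Reached multiple(s) of 6: 30 -> fragment 5 completed (5 total).
Final fork_pos = 30, so 5 fragment(s) are complete. Build each: template segment -> complement -> reverse.
Fragment 1: template[0:6] = CGACAA -> complement GCTGTT -> reversed TTGTCG
Fragment 2: template[6:12] = GGCTGC -> complement CCGACG -> reversed GCAGCC
Fragment 3: template[12:18] = CCGAGA -> complement GGCTCT -> reversed TCTCGG
Fragment 4: template[18:24] = AGCTGA -> complement TCGACT -> reversed TCAGCT
Fragment 5: template[24:30] = TCCAAT -> complement AGGTTA -> reversed ATTGGA

Answer: TTGTCG,GCAGCC,TCTCGG,TCAGCT,ATTGGA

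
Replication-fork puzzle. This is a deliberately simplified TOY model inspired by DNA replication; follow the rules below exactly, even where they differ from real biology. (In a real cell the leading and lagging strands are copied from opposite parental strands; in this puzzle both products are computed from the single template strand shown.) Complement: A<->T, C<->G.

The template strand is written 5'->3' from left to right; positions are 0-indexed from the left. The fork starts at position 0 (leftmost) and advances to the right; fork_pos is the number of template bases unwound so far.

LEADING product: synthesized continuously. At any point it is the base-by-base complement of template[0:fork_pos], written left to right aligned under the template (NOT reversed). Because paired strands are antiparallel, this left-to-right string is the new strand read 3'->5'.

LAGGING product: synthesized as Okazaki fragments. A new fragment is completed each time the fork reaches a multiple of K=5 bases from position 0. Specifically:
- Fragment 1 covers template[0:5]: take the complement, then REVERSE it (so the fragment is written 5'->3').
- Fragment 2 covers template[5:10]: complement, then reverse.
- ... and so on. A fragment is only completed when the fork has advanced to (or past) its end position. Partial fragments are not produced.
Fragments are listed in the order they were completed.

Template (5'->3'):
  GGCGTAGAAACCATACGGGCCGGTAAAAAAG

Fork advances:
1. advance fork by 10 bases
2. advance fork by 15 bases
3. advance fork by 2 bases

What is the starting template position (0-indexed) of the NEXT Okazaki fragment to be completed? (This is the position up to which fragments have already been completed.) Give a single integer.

Answer: 25

Derivation:
Step 1: advance 10 -> fork_pos = 0 + 10 = 10. Reached multiple(s) of 5: 5, 10 -> fragments 1-2 completed (2 total).
Step 2: advance 15 -> fork_pos = 10 + 15 = 25. Reached multiple(s) of 5: 15, 20, 25 -> fragments 3-5 completed (5 total).
Step 3: advance 2 -> fork_pos = 25 + 2 = 27. Next multiple of 5 is 30 (not reached); still 5 fragment(s).
5 fragment(s) completed, covering template[0:25] (5 x 5 = 25). The next fragment, fragment 6, covers template[25:30], so it starts at position 25.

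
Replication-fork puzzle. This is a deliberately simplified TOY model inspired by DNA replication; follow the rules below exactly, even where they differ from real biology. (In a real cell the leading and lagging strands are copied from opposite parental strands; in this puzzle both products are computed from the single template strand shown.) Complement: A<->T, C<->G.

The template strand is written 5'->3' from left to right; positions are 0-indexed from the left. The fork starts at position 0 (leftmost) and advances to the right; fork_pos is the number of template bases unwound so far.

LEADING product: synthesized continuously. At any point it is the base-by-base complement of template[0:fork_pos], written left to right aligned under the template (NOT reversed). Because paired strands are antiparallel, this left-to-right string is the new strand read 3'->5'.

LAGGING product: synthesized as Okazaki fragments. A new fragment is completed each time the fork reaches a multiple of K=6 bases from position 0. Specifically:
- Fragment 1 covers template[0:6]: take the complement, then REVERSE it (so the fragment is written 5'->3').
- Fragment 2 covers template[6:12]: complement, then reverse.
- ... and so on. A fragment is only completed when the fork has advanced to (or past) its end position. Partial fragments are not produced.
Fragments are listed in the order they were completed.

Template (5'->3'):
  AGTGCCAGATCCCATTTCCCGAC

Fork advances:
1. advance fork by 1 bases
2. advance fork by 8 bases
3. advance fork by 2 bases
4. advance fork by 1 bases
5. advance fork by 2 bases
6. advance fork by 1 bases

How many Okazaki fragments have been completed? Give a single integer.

Answer: 2

Derivation:
Step 1: advance 1 -> fork_pos = 0 + 1 = 1. Next multiple of 6 is 6 (not reached); still 0 fragment(s).
Step 2: advance 8 -> fork_pos = 1 + 8 = 9. Reached multiple(s) of 6: 6 -> fragment 1 completed (1 total).
Step 3: advance 2 -> fork_pos = 9 + 2 = 11. Next multiple of 6 is 12 (not reached); still 1 fragment(s).
Step 4: advance 1 -> fork_pos = 11 + 1 = 12. Reached multiple(s) of 6: 12 -> fragment 2 completed (2 total).
Step 5: advance 2 -> fork_pos = 12 + 2 = 14. Next multiple of 6 is 18 (not reached); still 2 fragment(s).
Step 6: advance 1 -> fork_pos = 14 + 1 = 15. Next multiple of 6 is 18 (not reached); still 2 fragment(s).
Check: final fork_pos = 15; the multiples of 6 that are <= 15 are 6..12 -> 15 // 6 = 2 completed fragment(s).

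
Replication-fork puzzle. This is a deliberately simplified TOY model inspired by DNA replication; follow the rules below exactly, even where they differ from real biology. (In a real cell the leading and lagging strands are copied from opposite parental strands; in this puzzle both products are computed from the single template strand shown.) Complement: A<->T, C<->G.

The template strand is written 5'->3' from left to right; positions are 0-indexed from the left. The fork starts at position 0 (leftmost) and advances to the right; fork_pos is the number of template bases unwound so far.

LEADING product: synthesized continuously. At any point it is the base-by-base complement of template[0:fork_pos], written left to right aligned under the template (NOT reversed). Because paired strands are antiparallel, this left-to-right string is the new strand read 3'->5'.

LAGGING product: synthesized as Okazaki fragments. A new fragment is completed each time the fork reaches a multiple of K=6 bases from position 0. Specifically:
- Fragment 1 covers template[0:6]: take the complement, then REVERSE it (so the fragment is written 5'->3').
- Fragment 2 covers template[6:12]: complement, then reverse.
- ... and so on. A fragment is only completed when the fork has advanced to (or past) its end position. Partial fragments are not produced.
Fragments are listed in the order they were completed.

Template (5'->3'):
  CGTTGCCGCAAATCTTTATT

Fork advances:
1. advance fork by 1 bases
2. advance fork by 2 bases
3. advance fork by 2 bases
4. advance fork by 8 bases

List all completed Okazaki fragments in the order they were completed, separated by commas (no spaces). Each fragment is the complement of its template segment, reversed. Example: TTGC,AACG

Step 1: advance 1 -> fork_pos = 0 + 1 = 1. Next multiple of 6 is 6 (not reached); still 0 fragment(s).
Step 2: advance 2 -> fork_pos = 1 + 2 = 3. Next multiple of 6 is 6 (not reached); still 0 fragment(s).
Step 3: advance 2 -> fork_pos = 3 + 2 = 5. Next multiple of 6 is 6 (not reached); still 0 fragment(s).
Step 4: advance 8 -> fork_pos = 5 + 8 = 13. Reached multiple(s) of 6: 6, 12 -> fragments 1-2 completed (2 total).
Final fork_pos = 13, so 2 fragment(s) are complete. Build each: template segment -> complement -> reverse.
Fragment 1: template[0:6] = CGTTGC -> complement GCAACG -> reversed GCAACG
Fragment 2: template[6:12] = CGCAAA -> complement GCGTTT -> reversed TTTGCG

Answer: GCAACG,TTTGCG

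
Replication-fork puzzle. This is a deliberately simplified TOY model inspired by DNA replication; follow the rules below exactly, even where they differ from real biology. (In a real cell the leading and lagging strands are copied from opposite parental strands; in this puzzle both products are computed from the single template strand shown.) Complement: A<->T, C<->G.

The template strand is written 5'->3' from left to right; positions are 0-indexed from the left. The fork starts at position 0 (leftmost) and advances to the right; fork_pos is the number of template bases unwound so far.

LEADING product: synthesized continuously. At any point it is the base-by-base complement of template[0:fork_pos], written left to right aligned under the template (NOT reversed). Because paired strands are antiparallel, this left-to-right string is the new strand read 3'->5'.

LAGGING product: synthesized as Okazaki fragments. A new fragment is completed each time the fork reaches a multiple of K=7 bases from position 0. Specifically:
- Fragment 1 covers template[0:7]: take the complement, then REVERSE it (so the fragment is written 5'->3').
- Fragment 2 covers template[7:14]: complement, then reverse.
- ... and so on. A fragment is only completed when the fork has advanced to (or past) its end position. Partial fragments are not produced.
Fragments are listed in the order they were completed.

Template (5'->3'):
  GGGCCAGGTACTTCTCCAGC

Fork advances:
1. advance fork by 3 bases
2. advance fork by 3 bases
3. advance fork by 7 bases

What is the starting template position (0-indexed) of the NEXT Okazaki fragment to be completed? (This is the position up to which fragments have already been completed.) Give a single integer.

Answer: 7

Derivation:
Step 1: advance 3 -> fork_pos = 0 + 3 = 3. Next multiple of 7 is 7 (not reached); still 0 fragment(s).
Step 2: advance 3 -> fork_pos = 3 + 3 = 6. Next multiple of 7 is 7 (not reached); still 0 fragment(s).
Step 3: advance 7 -> fork_pos = 6 + 7 = 13. Reached multiple(s) of 7: 7 -> fragment 1 completed (1 total).
1 fragment(s) completed, covering template[0:7] (1 x 7 = 7). The next fragment, fragment 2, covers template[7:14], so it starts at position 7.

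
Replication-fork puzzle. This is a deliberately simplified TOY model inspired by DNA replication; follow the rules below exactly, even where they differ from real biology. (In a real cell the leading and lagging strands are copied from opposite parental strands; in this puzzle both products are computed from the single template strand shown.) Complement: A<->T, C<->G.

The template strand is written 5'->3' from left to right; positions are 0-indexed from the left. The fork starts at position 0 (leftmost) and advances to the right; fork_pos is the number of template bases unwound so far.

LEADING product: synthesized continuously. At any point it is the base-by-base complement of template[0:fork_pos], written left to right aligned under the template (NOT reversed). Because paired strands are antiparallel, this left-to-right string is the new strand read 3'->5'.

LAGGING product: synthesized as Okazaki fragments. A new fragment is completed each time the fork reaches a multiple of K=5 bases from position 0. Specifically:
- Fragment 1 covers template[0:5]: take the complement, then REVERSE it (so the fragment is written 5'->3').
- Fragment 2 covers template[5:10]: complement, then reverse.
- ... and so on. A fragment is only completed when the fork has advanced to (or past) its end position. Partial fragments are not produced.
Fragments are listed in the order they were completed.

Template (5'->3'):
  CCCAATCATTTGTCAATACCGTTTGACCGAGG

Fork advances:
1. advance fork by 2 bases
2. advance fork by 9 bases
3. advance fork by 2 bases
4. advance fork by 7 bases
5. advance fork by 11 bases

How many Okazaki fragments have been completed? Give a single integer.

Answer: 6

Derivation:
Step 1: advance 2 -> fork_pos = 0 + 2 = 2. Next multiple of 5 is 5 (not reached); still 0 fragment(s).
Step 2: advance 9 -> fork_pos = 2 + 9 = 11. Reached multiple(s) of 5: 5, 10 -> fragments 1-2 completed (2 total).
Step 3: advance 2 -> fork_pos = 11 + 2 = 13. Next multiple of 5 is 15 (not reached); still 2 fragment(s).
Step 4: advance 7 -> fork_pos = 13 + 7 = 20. Reached multiple(s) of 5: 15, 20 -> fragments 3-4 completed (4 total).
Step 5: advance 11 -> fork_pos = 20 + 11 = 31. Reached multiple(s) of 5: 25, 30 -> fragments 5-6 completed (6 total).
Check: final fork_pos = 31; the multiples of 5 that are <= 31 are 5..30 -> 31 // 5 = 6 completed fragment(s).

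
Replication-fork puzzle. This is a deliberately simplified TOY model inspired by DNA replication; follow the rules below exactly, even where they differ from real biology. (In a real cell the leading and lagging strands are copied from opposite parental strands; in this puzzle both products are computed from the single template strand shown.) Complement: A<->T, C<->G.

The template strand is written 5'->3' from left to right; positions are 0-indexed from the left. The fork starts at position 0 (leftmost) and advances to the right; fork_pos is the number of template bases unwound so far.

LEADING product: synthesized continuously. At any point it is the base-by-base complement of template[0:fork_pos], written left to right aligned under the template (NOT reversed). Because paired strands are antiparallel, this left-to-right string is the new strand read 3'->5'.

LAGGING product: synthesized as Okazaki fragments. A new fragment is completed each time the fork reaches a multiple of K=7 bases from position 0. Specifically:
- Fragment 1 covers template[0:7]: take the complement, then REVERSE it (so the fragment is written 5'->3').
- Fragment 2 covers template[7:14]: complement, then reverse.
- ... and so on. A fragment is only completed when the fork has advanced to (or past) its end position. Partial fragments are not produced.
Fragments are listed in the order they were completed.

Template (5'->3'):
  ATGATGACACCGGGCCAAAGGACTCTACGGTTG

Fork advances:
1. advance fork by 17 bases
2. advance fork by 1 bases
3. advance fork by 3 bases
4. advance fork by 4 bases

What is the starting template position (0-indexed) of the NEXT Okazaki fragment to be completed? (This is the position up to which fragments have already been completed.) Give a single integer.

Answer: 21

Derivation:
Step 1: advance 17 -> fork_pos = 0 + 17 = 17. Reached multiple(s) of 7: 7, 14 -> fragments 1-2 completed (2 total).
Step 2: advance 1 -> fork_pos = 17 + 1 = 18. Next multiple of 7 is 21 (not reached); still 2 fragment(s).
Step 3: advance 3 -> fork_pos = 18 + 3 = 21. Reached multiple(s) of 7: 21 -> fragment 3 completed (3 total).
Step 4: advance 4 -> fork_pos = 21 + 4 = 25. Next multiple of 7 is 28 (not reached); still 3 fragment(s).
3 fragment(s) completed, covering template[0:21] (3 x 7 = 21). The next fragment, fragment 4, covers template[21:28], so it starts at position 21.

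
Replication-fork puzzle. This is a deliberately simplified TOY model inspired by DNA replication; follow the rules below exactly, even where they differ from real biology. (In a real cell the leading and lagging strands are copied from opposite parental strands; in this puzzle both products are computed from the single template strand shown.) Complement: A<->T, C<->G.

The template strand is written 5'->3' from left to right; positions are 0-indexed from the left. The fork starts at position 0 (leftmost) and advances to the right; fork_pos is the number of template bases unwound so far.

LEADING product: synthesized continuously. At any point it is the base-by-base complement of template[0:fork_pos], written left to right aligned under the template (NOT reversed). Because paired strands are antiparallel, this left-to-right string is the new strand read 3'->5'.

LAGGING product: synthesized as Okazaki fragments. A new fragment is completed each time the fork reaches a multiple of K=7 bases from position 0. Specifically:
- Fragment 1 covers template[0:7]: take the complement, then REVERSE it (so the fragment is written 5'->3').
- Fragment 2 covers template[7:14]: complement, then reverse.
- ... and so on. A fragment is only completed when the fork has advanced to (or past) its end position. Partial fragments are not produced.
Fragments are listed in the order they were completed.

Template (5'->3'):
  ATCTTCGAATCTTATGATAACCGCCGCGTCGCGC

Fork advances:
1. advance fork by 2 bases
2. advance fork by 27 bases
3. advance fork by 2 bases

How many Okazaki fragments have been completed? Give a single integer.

Answer: 4

Derivation:
Step 1: advance 2 -> fork_pos = 0 + 2 = 2. Next multiple of 7 is 7 (not reached); still 0 fragment(s).
Step 2: advance 27 -> fork_pos = 2 + 27 = 29. Reached multiple(s) of 7: 7, 14, 21, 28 -> fragments 1-4 completed (4 total).
Step 3: advance 2 -> fork_pos = 29 + 2 = 31. Next multiple of 7 is 35 (not reached); still 4 fragment(s).
Check: final fork_pos = 31; the multiples of 7 that are <= 31 are 7..28 -> 31 // 7 = 4 completed fragment(s).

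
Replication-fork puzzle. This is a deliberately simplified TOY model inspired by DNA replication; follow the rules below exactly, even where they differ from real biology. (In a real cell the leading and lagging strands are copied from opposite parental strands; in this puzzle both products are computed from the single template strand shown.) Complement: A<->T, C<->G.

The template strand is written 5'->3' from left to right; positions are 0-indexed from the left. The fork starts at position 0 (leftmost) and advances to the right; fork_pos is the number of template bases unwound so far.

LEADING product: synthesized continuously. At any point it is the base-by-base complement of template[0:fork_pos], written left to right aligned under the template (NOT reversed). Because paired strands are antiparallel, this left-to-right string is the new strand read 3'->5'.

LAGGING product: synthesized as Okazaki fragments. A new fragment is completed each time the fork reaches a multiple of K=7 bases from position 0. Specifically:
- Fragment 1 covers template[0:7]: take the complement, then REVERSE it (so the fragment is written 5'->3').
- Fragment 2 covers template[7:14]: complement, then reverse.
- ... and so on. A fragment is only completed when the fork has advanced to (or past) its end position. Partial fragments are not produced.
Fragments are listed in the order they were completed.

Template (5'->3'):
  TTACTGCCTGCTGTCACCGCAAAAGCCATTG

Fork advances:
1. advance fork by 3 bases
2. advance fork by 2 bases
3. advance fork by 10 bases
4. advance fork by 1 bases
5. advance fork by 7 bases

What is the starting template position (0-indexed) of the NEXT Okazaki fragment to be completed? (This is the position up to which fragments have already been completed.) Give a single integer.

Answer: 21

Derivation:
Step 1: advance 3 -> fork_pos = 0 + 3 = 3. Next multiple of 7 is 7 (not reached); still 0 fragment(s).
Step 2: advance 2 -> fork_pos = 3 + 2 = 5. Next multiple of 7 is 7 (not reached); still 0 fragment(s).
Step 3: advance 10 -> fork_pos = 5 + 10 = 15. Reached multiple(s) of 7: 7, 14 -> fragments 1-2 completed (2 total).
Step 4: advance 1 -> fork_pos = 15 + 1 = 16. Next multiple of 7 is 21 (not reached); still 2 fragment(s).
Step 5: advance 7 -> fork_pos = 16 + 7 = 23. Reached multiple(s) of 7: 21 -> fragment 3 completed (3 total).
3 fragment(s) completed, covering template[0:21] (3 x 7 = 21). The next fragment, fragment 4, covers template[21:28], so it starts at position 21.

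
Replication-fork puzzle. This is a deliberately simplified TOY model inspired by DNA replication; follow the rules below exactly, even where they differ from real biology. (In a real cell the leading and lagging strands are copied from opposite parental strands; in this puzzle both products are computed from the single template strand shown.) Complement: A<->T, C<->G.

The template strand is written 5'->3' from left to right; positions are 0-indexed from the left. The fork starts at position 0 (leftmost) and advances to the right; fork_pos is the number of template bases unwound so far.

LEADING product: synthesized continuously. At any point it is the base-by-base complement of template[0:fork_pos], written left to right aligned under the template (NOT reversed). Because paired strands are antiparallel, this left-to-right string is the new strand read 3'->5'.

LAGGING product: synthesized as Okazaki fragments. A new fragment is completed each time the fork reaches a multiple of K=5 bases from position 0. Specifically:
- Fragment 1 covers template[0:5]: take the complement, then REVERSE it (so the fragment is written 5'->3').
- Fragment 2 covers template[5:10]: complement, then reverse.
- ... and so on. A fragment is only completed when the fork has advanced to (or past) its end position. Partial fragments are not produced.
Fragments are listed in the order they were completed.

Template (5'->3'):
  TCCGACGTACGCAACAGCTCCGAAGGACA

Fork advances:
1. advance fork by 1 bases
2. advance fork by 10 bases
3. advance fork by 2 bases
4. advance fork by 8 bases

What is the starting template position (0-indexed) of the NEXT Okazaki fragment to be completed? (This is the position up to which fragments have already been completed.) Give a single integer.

Answer: 20

Derivation:
Step 1: advance 1 -> fork_pos = 0 + 1 = 1. Next multiple of 5 is 5 (not reached); still 0 fragment(s).
Step 2: advance 10 -> fork_pos = 1 + 10 = 11. Reached multiple(s) of 5: 5, 10 -> fragments 1-2 completed (2 total).
Step 3: advance 2 -> fork_pos = 11 + 2 = 13. Next multiple of 5 is 15 (not reached); still 2 fragment(s).
Step 4: advance 8 -> fork_pos = 13 + 8 = 21. Reached multiple(s) of 5: 15, 20 -> fragments 3-4 completed (4 total).
4 fragment(s) completed, covering template[0:20] (4 x 5 = 20). The next fragment, fragment 5, covers template[20:25], so it starts at position 20.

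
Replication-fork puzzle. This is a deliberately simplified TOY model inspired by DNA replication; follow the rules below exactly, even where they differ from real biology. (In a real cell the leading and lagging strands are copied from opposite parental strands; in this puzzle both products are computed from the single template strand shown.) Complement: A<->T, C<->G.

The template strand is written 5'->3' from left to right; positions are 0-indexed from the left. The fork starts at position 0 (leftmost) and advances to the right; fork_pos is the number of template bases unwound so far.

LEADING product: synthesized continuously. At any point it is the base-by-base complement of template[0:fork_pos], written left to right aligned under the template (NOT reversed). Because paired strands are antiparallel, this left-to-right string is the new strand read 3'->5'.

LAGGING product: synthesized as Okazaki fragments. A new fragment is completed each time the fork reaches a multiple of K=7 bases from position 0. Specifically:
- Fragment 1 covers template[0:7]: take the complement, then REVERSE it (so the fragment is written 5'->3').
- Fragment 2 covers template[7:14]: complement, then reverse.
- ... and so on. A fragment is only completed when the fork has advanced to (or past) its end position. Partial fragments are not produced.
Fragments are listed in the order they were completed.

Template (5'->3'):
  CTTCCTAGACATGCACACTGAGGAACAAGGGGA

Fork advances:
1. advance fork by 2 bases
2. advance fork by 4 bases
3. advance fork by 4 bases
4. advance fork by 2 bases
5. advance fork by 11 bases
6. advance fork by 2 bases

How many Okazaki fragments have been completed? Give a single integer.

Step 1: advance 2 -> fork_pos = 0 + 2 = 2. Next multiple of 7 is 7 (not reached); still 0 fragment(s).
Step 2: advance 4 -> fork_pos = 2 + 4 = 6. Next multiple of 7 is 7 (not reached); still 0 fragment(s).
Step 3: advance 4 -> fork_pos = 6 + 4 = 10. Reached multiple(s) of 7: 7 -> fragment 1 completed (1 total).
Step 4: advance 2 -> fork_pos = 10 + 2 = 12. Next multiple of 7 is 14 (not reached); still 1 fragment(s).
Step 5: advance 11 -> fork_pos = 12 + 11 = 23. Reached multiple(s) of 7: 14, 21 -> fragments 2-3 completed (3 total).
Step 6: advance 2 -> fork_pos = 23 + 2 = 25. Next multiple of 7 is 28 (not reached); still 3 fragment(s).
Check: final fork_pos = 25; the multiples of 7 that are <= 25 are 7..21 -> 25 // 7 = 3 completed fragment(s).

Answer: 3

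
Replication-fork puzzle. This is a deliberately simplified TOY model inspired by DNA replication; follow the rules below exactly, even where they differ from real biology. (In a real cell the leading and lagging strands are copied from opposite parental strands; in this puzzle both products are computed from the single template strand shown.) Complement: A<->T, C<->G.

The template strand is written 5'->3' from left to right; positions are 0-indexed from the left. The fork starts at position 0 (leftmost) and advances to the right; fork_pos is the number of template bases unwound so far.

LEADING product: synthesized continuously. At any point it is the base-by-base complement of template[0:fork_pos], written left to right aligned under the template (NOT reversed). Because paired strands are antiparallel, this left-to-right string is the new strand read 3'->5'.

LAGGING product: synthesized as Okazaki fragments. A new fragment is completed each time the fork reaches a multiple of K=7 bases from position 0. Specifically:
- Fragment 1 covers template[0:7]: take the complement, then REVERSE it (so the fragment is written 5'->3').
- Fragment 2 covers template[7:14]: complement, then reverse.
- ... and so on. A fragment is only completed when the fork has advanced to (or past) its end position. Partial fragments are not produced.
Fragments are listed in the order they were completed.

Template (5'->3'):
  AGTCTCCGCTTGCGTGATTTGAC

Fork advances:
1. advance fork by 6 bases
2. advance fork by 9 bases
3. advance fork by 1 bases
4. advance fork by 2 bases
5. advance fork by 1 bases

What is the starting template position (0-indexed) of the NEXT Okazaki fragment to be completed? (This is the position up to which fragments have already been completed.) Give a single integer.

Step 1: advance 6 -> fork_pos = 0 + 6 = 6. Next multiple of 7 is 7 (not reached); still 0 fragment(s).
Step 2: advance 9 -> fork_pos = 6 + 9 = 15. Reached multiple(s) of 7: 7, 14 -> fragments 1-2 completed (2 total).
Step 3: advance 1 -> fork_pos = 15 + 1 = 16. Next multiple of 7 is 21 (not reached); still 2 fragment(s).
Step 4: advance 2 -> fork_pos = 16 + 2 = 18. Next multiple of 7 is 21 (not reached); still 2 fragment(s).
Step 5: advance 1 -> fork_pos = 18 + 1 = 19. Next multiple of 7 is 21 (not reached); still 2 fragment(s).
2 fragment(s) completed, covering template[0:14] (2 x 7 = 14). The next fragment, fragment 3, covers template[14:21], so it starts at position 14.

Answer: 14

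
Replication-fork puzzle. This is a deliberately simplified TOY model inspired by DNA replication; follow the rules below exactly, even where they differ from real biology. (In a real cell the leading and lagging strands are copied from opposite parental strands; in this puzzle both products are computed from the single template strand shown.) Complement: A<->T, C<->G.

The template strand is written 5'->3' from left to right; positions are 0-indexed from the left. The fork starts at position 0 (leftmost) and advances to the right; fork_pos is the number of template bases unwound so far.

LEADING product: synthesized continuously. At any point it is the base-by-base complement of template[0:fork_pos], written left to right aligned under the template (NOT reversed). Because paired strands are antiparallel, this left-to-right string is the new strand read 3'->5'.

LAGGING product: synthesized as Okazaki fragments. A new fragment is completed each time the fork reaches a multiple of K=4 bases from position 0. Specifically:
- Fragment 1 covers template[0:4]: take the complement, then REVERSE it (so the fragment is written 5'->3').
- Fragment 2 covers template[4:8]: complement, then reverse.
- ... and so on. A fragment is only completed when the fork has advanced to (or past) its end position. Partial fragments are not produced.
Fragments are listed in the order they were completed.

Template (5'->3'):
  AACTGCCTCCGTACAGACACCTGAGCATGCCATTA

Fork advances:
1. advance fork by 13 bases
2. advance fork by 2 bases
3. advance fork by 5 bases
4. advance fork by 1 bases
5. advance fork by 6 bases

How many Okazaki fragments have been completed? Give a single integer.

Answer: 6

Derivation:
Step 1: advance 13 -> fork_pos = 0 + 13 = 13. Reached multiple(s) of 4: 4, 8, 12 -> fragments 1-3 completed (3 total).
Step 2: advance 2 -> fork_pos = 13 + 2 = 15. Next multiple of 4 is 16 (not reached); still 3 fragment(s).
Step 3: advance 5 -> fork_pos = 15 + 5 = 20. Reached multiple(s) of 4: 16, 20 -> fragments 4-5 completed (5 total).
Step 4: advance 1 -> fork_pos = 20 + 1 = 21. Next multiple of 4 is 24 (not reached); still 5 fragment(s).
Step 5: advance 6 -> fork_pos = 21 + 6 = 27. Reached multiple(s) of 4: 24 -> fragment 6 completed (6 total).
Check: final fork_pos = 27; the multiples of 4 that are <= 27 are 4..24 -> 27 // 4 = 6 completed fragment(s).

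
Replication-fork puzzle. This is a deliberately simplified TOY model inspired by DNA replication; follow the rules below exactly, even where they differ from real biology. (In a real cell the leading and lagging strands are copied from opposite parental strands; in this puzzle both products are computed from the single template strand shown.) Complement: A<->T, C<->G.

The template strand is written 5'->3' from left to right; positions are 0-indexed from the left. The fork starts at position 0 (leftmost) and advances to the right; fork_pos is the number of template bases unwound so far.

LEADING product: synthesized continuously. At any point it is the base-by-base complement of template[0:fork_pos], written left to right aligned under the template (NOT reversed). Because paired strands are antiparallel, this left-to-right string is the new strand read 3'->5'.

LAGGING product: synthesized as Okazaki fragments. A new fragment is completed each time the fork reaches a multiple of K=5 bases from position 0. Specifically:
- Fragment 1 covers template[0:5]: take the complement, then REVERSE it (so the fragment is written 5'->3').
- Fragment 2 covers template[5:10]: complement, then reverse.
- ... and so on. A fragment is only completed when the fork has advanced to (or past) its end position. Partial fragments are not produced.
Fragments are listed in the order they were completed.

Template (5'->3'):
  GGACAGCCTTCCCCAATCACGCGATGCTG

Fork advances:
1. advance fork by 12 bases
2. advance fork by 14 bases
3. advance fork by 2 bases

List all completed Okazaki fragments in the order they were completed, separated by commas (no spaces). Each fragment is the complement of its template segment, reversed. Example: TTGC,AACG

Step 1: advance 12 -> fork_pos = 0 + 12 = 12. Reached multiple(s) of 5: 5, 10 -> fragments 1-2 completed (2 total).
Step 2: advance 14 -> fork_pos = 12 + 14 = 26. Reached multiple(s) of 5: 15, 20, 25 -> fragments 3-5 completed (5 total).
Step 3: advance 2 -> fork_pos = 26 + 2 = 28. Next multiple of 5 is 30 (not reached); still 5 fragment(s).
Final fork_pos = 28, so 5 fragment(s) are complete. Build each: template segment -> complement -> reverse.
Fragment 1: template[0:5] = GGACA -> complement CCTGT -> reversed TGTCC
Fragment 2: template[5:10] = GCCTT -> complement CGGAA -> reversed AAGGC
Fragment 3: template[10:15] = CCCCA -> complement GGGGT -> reversed TGGGG
Fragment 4: template[15:20] = ATCAC -> complement TAGTG -> reversed GTGAT
Fragment 5: template[20:25] = GCGAT -> complement CGCTA -> reversed ATCGC

Answer: TGTCC,AAGGC,TGGGG,GTGAT,ATCGC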